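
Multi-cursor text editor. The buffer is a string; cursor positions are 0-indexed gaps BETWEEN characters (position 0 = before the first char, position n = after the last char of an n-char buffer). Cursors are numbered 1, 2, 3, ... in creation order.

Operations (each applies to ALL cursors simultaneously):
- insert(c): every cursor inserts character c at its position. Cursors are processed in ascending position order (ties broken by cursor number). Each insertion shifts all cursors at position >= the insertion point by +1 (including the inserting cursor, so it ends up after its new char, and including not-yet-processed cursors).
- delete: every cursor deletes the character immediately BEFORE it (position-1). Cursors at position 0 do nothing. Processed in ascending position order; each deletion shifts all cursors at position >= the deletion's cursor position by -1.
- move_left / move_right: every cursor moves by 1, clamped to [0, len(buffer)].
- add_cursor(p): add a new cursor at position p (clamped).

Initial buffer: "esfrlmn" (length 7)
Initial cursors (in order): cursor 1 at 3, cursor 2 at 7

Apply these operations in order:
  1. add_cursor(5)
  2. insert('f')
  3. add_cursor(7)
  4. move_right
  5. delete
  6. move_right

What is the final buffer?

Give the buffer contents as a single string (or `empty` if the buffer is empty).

Answer: esffln

Derivation:
After op 1 (add_cursor(5)): buffer="esfrlmn" (len 7), cursors c1@3 c3@5 c2@7, authorship .......
After op 2 (insert('f')): buffer="esffrlfmnf" (len 10), cursors c1@4 c3@7 c2@10, authorship ...1..3..2
After op 3 (add_cursor(7)): buffer="esffrlfmnf" (len 10), cursors c1@4 c3@7 c4@7 c2@10, authorship ...1..3..2
After op 4 (move_right): buffer="esffrlfmnf" (len 10), cursors c1@5 c3@8 c4@8 c2@10, authorship ...1..3..2
After op 5 (delete): buffer="esffln" (len 6), cursors c1@4 c3@5 c4@5 c2@6, authorship ...1..
After op 6 (move_right): buffer="esffln" (len 6), cursors c1@5 c2@6 c3@6 c4@6, authorship ...1..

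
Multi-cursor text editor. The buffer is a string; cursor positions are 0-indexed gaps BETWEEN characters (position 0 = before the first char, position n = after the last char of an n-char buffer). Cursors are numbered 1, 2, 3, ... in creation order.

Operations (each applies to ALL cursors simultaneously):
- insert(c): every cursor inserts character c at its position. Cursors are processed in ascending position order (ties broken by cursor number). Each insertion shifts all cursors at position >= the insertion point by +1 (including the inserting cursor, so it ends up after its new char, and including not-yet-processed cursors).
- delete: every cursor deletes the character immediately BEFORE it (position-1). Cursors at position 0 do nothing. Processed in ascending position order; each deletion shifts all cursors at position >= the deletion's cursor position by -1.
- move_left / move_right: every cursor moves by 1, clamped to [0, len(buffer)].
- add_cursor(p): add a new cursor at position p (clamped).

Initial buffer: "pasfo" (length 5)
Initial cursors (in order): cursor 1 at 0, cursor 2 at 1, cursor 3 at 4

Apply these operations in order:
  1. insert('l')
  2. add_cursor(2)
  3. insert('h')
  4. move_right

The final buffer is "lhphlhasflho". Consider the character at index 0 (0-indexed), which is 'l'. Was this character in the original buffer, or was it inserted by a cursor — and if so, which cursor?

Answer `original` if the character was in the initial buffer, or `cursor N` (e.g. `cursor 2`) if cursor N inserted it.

Answer: cursor 1

Derivation:
After op 1 (insert('l')): buffer="lplasflo" (len 8), cursors c1@1 c2@3 c3@7, authorship 1.2...3.
After op 2 (add_cursor(2)): buffer="lplasflo" (len 8), cursors c1@1 c4@2 c2@3 c3@7, authorship 1.2...3.
After op 3 (insert('h')): buffer="lhphlhasflho" (len 12), cursors c1@2 c4@4 c2@6 c3@11, authorship 11.422...33.
After op 4 (move_right): buffer="lhphlhasflho" (len 12), cursors c1@3 c4@5 c2@7 c3@12, authorship 11.422...33.
Authorship (.=original, N=cursor N): 1 1 . 4 2 2 . . . 3 3 .
Index 0: author = 1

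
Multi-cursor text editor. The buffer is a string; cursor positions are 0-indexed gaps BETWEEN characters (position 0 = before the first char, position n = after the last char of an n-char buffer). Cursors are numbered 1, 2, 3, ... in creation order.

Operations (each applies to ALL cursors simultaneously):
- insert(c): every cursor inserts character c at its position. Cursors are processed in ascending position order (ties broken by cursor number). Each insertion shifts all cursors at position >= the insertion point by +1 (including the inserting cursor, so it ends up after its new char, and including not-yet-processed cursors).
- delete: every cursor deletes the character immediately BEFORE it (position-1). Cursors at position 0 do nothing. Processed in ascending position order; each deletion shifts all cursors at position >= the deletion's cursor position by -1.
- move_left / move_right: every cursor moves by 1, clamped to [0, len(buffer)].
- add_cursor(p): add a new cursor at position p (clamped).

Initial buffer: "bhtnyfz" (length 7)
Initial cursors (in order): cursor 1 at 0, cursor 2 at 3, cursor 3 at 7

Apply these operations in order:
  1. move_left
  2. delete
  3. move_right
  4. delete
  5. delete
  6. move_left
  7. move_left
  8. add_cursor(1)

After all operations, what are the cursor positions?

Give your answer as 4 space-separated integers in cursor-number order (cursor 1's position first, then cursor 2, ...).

Answer: 0 0 0 1

Derivation:
After op 1 (move_left): buffer="bhtnyfz" (len 7), cursors c1@0 c2@2 c3@6, authorship .......
After op 2 (delete): buffer="btnyz" (len 5), cursors c1@0 c2@1 c3@4, authorship .....
After op 3 (move_right): buffer="btnyz" (len 5), cursors c1@1 c2@2 c3@5, authorship .....
After op 4 (delete): buffer="ny" (len 2), cursors c1@0 c2@0 c3@2, authorship ..
After op 5 (delete): buffer="n" (len 1), cursors c1@0 c2@0 c3@1, authorship .
After op 6 (move_left): buffer="n" (len 1), cursors c1@0 c2@0 c3@0, authorship .
After op 7 (move_left): buffer="n" (len 1), cursors c1@0 c2@0 c3@0, authorship .
After op 8 (add_cursor(1)): buffer="n" (len 1), cursors c1@0 c2@0 c3@0 c4@1, authorship .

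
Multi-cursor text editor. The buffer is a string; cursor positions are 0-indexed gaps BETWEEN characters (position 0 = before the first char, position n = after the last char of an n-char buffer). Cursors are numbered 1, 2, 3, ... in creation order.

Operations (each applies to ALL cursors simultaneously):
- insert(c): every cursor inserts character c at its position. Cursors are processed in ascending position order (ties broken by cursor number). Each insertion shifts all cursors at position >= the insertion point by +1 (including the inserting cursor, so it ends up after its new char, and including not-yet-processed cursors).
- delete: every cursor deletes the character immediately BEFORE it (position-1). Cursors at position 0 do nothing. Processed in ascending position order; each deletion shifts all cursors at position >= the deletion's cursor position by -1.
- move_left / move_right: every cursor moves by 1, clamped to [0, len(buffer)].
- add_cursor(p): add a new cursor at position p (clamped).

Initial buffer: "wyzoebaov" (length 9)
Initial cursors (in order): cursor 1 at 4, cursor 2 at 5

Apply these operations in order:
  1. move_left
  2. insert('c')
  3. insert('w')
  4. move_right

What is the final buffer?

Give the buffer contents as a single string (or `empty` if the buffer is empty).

After op 1 (move_left): buffer="wyzoebaov" (len 9), cursors c1@3 c2@4, authorship .........
After op 2 (insert('c')): buffer="wyzcocebaov" (len 11), cursors c1@4 c2@6, authorship ...1.2.....
After op 3 (insert('w')): buffer="wyzcwocwebaov" (len 13), cursors c1@5 c2@8, authorship ...11.22.....
After op 4 (move_right): buffer="wyzcwocwebaov" (len 13), cursors c1@6 c2@9, authorship ...11.22.....

Answer: wyzcwocwebaov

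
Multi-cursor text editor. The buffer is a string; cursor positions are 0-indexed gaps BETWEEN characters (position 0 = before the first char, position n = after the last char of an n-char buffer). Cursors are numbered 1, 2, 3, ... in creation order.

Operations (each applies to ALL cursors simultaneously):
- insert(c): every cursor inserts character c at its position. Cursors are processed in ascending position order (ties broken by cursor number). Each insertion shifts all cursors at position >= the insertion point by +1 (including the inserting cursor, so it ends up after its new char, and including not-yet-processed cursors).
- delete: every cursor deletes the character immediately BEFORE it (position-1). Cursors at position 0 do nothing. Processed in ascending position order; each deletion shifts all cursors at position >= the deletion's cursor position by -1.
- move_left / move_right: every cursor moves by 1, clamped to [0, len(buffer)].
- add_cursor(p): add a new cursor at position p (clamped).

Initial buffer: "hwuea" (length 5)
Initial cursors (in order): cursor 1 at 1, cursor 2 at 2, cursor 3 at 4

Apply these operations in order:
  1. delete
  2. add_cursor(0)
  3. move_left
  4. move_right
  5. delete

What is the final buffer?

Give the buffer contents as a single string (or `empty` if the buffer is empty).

After op 1 (delete): buffer="ua" (len 2), cursors c1@0 c2@0 c3@1, authorship ..
After op 2 (add_cursor(0)): buffer="ua" (len 2), cursors c1@0 c2@0 c4@0 c3@1, authorship ..
After op 3 (move_left): buffer="ua" (len 2), cursors c1@0 c2@0 c3@0 c4@0, authorship ..
After op 4 (move_right): buffer="ua" (len 2), cursors c1@1 c2@1 c3@1 c4@1, authorship ..
After op 5 (delete): buffer="a" (len 1), cursors c1@0 c2@0 c3@0 c4@0, authorship .

Answer: a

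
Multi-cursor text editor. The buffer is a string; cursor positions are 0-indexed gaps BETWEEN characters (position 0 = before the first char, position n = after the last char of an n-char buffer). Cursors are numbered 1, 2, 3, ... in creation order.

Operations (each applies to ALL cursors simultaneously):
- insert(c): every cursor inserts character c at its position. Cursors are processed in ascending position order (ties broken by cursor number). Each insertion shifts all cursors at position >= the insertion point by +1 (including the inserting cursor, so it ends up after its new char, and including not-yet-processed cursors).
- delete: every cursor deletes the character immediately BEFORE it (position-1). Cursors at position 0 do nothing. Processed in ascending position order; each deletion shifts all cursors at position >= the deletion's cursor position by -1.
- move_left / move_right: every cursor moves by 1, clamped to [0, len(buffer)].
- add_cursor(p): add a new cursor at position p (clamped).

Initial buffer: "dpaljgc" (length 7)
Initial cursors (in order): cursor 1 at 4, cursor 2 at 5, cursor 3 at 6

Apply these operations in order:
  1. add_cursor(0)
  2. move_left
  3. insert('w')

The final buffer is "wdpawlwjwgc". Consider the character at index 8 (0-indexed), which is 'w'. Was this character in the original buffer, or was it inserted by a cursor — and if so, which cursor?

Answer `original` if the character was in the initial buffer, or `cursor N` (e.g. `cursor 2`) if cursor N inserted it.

Answer: cursor 3

Derivation:
After op 1 (add_cursor(0)): buffer="dpaljgc" (len 7), cursors c4@0 c1@4 c2@5 c3@6, authorship .......
After op 2 (move_left): buffer="dpaljgc" (len 7), cursors c4@0 c1@3 c2@4 c3@5, authorship .......
After op 3 (insert('w')): buffer="wdpawlwjwgc" (len 11), cursors c4@1 c1@5 c2@7 c3@9, authorship 4...1.2.3..
Authorship (.=original, N=cursor N): 4 . . . 1 . 2 . 3 . .
Index 8: author = 3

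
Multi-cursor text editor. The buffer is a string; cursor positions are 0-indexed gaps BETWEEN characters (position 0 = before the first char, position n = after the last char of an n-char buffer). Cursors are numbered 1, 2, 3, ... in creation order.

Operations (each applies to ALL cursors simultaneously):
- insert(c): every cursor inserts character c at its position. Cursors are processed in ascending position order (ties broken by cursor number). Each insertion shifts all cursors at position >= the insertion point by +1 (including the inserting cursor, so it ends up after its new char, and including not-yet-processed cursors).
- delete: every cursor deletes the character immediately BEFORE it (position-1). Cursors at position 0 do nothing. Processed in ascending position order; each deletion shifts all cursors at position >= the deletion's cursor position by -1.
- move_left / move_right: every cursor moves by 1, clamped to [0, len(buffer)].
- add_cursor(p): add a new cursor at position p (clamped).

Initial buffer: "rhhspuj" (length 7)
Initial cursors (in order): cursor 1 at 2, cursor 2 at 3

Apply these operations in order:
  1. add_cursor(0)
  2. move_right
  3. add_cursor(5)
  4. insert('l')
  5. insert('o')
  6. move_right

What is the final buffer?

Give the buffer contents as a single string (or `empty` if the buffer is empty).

After op 1 (add_cursor(0)): buffer="rhhspuj" (len 7), cursors c3@0 c1@2 c2@3, authorship .......
After op 2 (move_right): buffer="rhhspuj" (len 7), cursors c3@1 c1@3 c2@4, authorship .......
After op 3 (add_cursor(5)): buffer="rhhspuj" (len 7), cursors c3@1 c1@3 c2@4 c4@5, authorship .......
After op 4 (insert('l')): buffer="rlhhlslpluj" (len 11), cursors c3@2 c1@5 c2@7 c4@9, authorship .3..1.2.4..
After op 5 (insert('o')): buffer="rlohhlosloplouj" (len 15), cursors c3@3 c1@7 c2@10 c4@13, authorship .33..11.22.44..
After op 6 (move_right): buffer="rlohhlosloplouj" (len 15), cursors c3@4 c1@8 c2@11 c4@14, authorship .33..11.22.44..

Answer: rlohhlosloplouj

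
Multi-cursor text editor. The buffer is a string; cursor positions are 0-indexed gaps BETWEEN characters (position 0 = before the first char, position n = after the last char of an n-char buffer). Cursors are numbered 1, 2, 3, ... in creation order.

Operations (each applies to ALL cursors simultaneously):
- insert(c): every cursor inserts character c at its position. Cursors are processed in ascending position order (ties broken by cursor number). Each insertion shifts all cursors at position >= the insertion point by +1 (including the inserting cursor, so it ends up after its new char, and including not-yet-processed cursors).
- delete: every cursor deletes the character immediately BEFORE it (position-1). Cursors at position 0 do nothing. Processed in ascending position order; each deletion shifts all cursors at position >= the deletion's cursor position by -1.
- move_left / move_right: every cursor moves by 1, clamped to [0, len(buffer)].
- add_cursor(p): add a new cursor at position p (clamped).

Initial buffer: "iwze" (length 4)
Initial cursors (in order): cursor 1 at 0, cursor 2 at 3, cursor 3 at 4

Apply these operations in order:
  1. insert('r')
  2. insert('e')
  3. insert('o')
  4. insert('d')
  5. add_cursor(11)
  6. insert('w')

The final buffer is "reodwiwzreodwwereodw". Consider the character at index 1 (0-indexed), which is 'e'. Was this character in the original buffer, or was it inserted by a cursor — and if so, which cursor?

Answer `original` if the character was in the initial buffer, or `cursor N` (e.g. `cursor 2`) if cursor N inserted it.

After op 1 (insert('r')): buffer="riwzrer" (len 7), cursors c1@1 c2@5 c3@7, authorship 1...2.3
After op 2 (insert('e')): buffer="reiwzreere" (len 10), cursors c1@2 c2@7 c3@10, authorship 11...22.33
After op 3 (insert('o')): buffer="reoiwzreoereo" (len 13), cursors c1@3 c2@9 c3@13, authorship 111...222.333
After op 4 (insert('d')): buffer="reodiwzreodereod" (len 16), cursors c1@4 c2@11 c3@16, authorship 1111...2222.3333
After op 5 (add_cursor(11)): buffer="reodiwzreodereod" (len 16), cursors c1@4 c2@11 c4@11 c3@16, authorship 1111...2222.3333
After op 6 (insert('w')): buffer="reodwiwzreodwwereodw" (len 20), cursors c1@5 c2@14 c4@14 c3@20, authorship 11111...222224.33333
Authorship (.=original, N=cursor N): 1 1 1 1 1 . . . 2 2 2 2 2 4 . 3 3 3 3 3
Index 1: author = 1

Answer: cursor 1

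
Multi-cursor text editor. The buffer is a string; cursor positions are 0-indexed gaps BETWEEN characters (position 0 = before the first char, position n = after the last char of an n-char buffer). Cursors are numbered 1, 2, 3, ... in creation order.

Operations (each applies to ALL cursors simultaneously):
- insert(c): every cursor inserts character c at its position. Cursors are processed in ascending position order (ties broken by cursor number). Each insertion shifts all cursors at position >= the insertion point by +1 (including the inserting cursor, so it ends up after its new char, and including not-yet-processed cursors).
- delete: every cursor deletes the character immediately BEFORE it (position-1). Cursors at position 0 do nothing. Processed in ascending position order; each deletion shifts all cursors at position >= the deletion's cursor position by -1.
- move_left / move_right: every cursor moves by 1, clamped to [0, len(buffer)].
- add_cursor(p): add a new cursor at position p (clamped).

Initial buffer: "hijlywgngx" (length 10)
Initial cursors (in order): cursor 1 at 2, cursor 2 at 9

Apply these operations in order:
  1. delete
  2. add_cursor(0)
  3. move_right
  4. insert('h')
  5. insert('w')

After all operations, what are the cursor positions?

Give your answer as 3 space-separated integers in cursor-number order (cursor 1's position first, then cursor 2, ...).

After op 1 (delete): buffer="hjlywgnx" (len 8), cursors c1@1 c2@7, authorship ........
After op 2 (add_cursor(0)): buffer="hjlywgnx" (len 8), cursors c3@0 c1@1 c2@7, authorship ........
After op 3 (move_right): buffer="hjlywgnx" (len 8), cursors c3@1 c1@2 c2@8, authorship ........
After op 4 (insert('h')): buffer="hhjhlywgnxh" (len 11), cursors c3@2 c1@4 c2@11, authorship .3.1......2
After op 5 (insert('w')): buffer="hhwjhwlywgnxhw" (len 14), cursors c3@3 c1@6 c2@14, authorship .33.11......22

Answer: 6 14 3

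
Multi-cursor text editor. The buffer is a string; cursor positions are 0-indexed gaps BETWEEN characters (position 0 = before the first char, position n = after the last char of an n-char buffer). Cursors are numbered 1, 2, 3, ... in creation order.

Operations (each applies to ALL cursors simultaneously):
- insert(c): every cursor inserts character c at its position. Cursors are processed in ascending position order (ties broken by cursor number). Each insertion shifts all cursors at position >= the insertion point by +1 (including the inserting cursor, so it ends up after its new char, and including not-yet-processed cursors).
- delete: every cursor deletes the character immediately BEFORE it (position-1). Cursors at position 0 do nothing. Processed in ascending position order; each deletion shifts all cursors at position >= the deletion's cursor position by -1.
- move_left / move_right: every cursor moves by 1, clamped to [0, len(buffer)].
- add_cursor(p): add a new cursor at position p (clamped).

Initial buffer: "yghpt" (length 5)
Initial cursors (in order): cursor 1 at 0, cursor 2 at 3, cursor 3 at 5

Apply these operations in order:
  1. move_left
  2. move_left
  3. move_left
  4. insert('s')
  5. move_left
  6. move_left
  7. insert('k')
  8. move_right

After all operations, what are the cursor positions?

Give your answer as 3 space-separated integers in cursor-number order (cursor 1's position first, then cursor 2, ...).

Answer: 3 3 7

Derivation:
After op 1 (move_left): buffer="yghpt" (len 5), cursors c1@0 c2@2 c3@4, authorship .....
After op 2 (move_left): buffer="yghpt" (len 5), cursors c1@0 c2@1 c3@3, authorship .....
After op 3 (move_left): buffer="yghpt" (len 5), cursors c1@0 c2@0 c3@2, authorship .....
After op 4 (insert('s')): buffer="ssygshpt" (len 8), cursors c1@2 c2@2 c3@5, authorship 12..3...
After op 5 (move_left): buffer="ssygshpt" (len 8), cursors c1@1 c2@1 c3@4, authorship 12..3...
After op 6 (move_left): buffer="ssygshpt" (len 8), cursors c1@0 c2@0 c3@3, authorship 12..3...
After op 7 (insert('k')): buffer="kkssykgshpt" (len 11), cursors c1@2 c2@2 c3@6, authorship 1212.3.3...
After op 8 (move_right): buffer="kkssykgshpt" (len 11), cursors c1@3 c2@3 c3@7, authorship 1212.3.3...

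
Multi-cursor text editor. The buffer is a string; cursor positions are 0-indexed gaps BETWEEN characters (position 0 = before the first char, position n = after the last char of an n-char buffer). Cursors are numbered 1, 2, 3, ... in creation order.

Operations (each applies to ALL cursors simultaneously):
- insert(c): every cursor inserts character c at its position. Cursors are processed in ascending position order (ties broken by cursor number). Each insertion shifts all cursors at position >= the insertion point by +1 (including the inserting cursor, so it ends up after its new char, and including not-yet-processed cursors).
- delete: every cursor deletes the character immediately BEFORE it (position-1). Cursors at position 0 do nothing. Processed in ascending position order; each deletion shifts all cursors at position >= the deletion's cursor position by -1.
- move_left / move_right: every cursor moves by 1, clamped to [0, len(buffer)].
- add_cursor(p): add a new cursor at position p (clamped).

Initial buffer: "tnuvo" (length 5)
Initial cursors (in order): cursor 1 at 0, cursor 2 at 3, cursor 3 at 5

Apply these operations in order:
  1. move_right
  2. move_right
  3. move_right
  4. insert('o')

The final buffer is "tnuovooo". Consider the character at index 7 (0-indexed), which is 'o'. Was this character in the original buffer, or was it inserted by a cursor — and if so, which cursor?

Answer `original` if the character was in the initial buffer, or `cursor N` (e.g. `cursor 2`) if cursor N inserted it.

Answer: cursor 3

Derivation:
After op 1 (move_right): buffer="tnuvo" (len 5), cursors c1@1 c2@4 c3@5, authorship .....
After op 2 (move_right): buffer="tnuvo" (len 5), cursors c1@2 c2@5 c3@5, authorship .....
After op 3 (move_right): buffer="tnuvo" (len 5), cursors c1@3 c2@5 c3@5, authorship .....
After op 4 (insert('o')): buffer="tnuovooo" (len 8), cursors c1@4 c2@8 c3@8, authorship ...1..23
Authorship (.=original, N=cursor N): . . . 1 . . 2 3
Index 7: author = 3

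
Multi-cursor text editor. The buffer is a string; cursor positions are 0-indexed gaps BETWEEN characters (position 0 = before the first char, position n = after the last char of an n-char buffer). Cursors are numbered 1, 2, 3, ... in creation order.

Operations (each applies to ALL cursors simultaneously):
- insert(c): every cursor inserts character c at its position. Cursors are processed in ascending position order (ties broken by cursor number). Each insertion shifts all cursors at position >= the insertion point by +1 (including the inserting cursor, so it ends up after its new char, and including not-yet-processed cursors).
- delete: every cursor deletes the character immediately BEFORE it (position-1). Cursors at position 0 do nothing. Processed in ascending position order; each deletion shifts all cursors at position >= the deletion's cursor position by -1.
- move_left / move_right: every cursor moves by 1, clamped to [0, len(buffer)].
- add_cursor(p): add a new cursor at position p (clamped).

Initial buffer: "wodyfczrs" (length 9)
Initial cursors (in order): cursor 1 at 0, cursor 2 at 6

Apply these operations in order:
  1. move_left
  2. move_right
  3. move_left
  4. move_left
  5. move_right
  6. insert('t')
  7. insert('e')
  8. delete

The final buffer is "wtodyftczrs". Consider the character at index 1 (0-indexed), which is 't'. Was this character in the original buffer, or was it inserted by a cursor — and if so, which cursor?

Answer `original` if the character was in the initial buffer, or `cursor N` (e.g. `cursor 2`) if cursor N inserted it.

After op 1 (move_left): buffer="wodyfczrs" (len 9), cursors c1@0 c2@5, authorship .........
After op 2 (move_right): buffer="wodyfczrs" (len 9), cursors c1@1 c2@6, authorship .........
After op 3 (move_left): buffer="wodyfczrs" (len 9), cursors c1@0 c2@5, authorship .........
After op 4 (move_left): buffer="wodyfczrs" (len 9), cursors c1@0 c2@4, authorship .........
After op 5 (move_right): buffer="wodyfczrs" (len 9), cursors c1@1 c2@5, authorship .........
After op 6 (insert('t')): buffer="wtodyftczrs" (len 11), cursors c1@2 c2@7, authorship .1....2....
After op 7 (insert('e')): buffer="wteodyfteczrs" (len 13), cursors c1@3 c2@9, authorship .11....22....
After op 8 (delete): buffer="wtodyftczrs" (len 11), cursors c1@2 c2@7, authorship .1....2....
Authorship (.=original, N=cursor N): . 1 . . . . 2 . . . .
Index 1: author = 1

Answer: cursor 1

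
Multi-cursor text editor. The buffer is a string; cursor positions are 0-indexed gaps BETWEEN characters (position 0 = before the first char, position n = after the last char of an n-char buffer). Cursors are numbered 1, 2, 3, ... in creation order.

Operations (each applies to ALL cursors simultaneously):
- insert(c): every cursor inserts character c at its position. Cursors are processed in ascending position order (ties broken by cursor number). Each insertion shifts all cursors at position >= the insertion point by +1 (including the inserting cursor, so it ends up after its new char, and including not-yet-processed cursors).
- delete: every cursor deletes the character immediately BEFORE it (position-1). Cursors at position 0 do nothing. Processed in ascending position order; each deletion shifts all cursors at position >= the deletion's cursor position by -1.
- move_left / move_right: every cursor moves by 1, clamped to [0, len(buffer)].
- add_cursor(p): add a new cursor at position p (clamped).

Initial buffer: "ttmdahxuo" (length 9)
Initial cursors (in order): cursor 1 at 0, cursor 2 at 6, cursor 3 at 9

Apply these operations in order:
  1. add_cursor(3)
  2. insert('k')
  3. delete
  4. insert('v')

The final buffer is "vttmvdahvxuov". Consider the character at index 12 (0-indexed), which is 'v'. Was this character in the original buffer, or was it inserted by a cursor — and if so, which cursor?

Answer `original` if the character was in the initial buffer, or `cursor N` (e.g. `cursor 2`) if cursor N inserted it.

Answer: cursor 3

Derivation:
After op 1 (add_cursor(3)): buffer="ttmdahxuo" (len 9), cursors c1@0 c4@3 c2@6 c3@9, authorship .........
After op 2 (insert('k')): buffer="kttmkdahkxuok" (len 13), cursors c1@1 c4@5 c2@9 c3@13, authorship 1...4...2...3
After op 3 (delete): buffer="ttmdahxuo" (len 9), cursors c1@0 c4@3 c2@6 c3@9, authorship .........
After op 4 (insert('v')): buffer="vttmvdahvxuov" (len 13), cursors c1@1 c4@5 c2@9 c3@13, authorship 1...4...2...3
Authorship (.=original, N=cursor N): 1 . . . 4 . . . 2 . . . 3
Index 12: author = 3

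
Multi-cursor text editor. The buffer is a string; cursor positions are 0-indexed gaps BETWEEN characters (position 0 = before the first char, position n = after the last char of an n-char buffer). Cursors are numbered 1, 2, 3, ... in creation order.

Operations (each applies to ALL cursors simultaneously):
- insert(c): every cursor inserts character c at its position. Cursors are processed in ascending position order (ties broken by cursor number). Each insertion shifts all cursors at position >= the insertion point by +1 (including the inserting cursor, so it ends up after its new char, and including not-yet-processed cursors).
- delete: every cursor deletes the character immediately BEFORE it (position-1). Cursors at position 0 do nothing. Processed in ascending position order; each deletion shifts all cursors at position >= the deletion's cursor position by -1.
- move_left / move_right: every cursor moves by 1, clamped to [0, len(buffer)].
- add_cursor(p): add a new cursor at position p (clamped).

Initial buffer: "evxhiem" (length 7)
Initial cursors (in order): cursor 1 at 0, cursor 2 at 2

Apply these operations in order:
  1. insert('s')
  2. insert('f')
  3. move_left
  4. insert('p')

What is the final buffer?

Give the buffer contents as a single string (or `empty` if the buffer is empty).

After op 1 (insert('s')): buffer="sevsxhiem" (len 9), cursors c1@1 c2@4, authorship 1..2.....
After op 2 (insert('f')): buffer="sfevsfxhiem" (len 11), cursors c1@2 c2@6, authorship 11..22.....
After op 3 (move_left): buffer="sfevsfxhiem" (len 11), cursors c1@1 c2@5, authorship 11..22.....
After op 4 (insert('p')): buffer="spfevspfxhiem" (len 13), cursors c1@2 c2@7, authorship 111..222.....

Answer: spfevspfxhiem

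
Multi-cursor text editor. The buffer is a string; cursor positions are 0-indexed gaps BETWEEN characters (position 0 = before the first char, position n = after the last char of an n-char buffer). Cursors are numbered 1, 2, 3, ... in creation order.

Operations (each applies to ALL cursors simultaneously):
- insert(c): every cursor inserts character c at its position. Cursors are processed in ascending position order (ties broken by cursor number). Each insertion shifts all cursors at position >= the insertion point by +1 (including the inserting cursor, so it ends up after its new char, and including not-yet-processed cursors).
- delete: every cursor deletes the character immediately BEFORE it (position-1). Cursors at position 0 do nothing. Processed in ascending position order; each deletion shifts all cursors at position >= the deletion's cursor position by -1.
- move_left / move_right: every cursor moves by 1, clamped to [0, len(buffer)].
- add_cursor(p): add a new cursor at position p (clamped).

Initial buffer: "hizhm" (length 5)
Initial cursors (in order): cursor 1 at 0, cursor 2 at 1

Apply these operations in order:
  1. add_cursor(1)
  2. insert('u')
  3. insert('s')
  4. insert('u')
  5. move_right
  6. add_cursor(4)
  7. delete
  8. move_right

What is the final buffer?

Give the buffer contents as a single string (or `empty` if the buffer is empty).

Answer: usuussuzhm

Derivation:
After op 1 (add_cursor(1)): buffer="hizhm" (len 5), cursors c1@0 c2@1 c3@1, authorship .....
After op 2 (insert('u')): buffer="uhuuizhm" (len 8), cursors c1@1 c2@4 c3@4, authorship 1.23....
After op 3 (insert('s')): buffer="ushuussizhm" (len 11), cursors c1@2 c2@7 c3@7, authorship 11.2323....
After op 4 (insert('u')): buffer="usuhuussuuizhm" (len 14), cursors c1@3 c2@10 c3@10, authorship 111.232323....
After op 5 (move_right): buffer="usuhuussuuizhm" (len 14), cursors c1@4 c2@11 c3@11, authorship 111.232323....
After op 6 (add_cursor(4)): buffer="usuhuussuuizhm" (len 14), cursors c1@4 c4@4 c2@11 c3@11, authorship 111.232323....
After op 7 (delete): buffer="usuussuzhm" (len 10), cursors c1@2 c4@2 c2@7 c3@7, authorship 1123232...
After op 8 (move_right): buffer="usuussuzhm" (len 10), cursors c1@3 c4@3 c2@8 c3@8, authorship 1123232...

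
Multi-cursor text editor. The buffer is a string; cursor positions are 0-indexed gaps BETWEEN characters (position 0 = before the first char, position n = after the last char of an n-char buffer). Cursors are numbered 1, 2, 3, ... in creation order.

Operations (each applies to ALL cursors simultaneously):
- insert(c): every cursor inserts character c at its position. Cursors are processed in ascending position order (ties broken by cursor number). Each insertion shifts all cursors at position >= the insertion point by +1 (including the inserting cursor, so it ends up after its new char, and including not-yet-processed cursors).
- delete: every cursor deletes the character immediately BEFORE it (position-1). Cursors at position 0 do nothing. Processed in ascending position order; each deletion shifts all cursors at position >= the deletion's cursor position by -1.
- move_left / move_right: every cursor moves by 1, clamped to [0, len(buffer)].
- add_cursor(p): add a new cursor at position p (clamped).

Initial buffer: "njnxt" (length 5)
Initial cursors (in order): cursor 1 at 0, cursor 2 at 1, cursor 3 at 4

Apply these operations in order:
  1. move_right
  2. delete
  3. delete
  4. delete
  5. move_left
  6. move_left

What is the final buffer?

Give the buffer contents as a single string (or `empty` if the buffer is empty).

Answer: empty

Derivation:
After op 1 (move_right): buffer="njnxt" (len 5), cursors c1@1 c2@2 c3@5, authorship .....
After op 2 (delete): buffer="nx" (len 2), cursors c1@0 c2@0 c3@2, authorship ..
After op 3 (delete): buffer="n" (len 1), cursors c1@0 c2@0 c3@1, authorship .
After op 4 (delete): buffer="" (len 0), cursors c1@0 c2@0 c3@0, authorship 
After op 5 (move_left): buffer="" (len 0), cursors c1@0 c2@0 c3@0, authorship 
After op 6 (move_left): buffer="" (len 0), cursors c1@0 c2@0 c3@0, authorship 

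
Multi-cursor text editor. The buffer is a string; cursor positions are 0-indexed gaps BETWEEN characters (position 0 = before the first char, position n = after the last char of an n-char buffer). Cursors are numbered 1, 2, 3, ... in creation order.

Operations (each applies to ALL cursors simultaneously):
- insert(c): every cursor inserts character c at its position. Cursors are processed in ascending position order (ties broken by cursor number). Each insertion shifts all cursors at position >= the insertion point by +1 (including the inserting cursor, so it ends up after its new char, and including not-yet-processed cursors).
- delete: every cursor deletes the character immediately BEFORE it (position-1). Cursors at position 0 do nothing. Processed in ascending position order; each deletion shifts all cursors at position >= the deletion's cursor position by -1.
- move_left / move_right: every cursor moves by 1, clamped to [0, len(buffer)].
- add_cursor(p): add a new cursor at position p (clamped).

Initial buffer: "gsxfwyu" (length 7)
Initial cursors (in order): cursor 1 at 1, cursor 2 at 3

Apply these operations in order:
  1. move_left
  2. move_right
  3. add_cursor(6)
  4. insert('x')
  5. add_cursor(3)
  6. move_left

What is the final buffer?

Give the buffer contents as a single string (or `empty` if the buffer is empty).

Answer: gxsxxfwyxu

Derivation:
After op 1 (move_left): buffer="gsxfwyu" (len 7), cursors c1@0 c2@2, authorship .......
After op 2 (move_right): buffer="gsxfwyu" (len 7), cursors c1@1 c2@3, authorship .......
After op 3 (add_cursor(6)): buffer="gsxfwyu" (len 7), cursors c1@1 c2@3 c3@6, authorship .......
After op 4 (insert('x')): buffer="gxsxxfwyxu" (len 10), cursors c1@2 c2@5 c3@9, authorship .1..2...3.
After op 5 (add_cursor(3)): buffer="gxsxxfwyxu" (len 10), cursors c1@2 c4@3 c2@5 c3@9, authorship .1..2...3.
After op 6 (move_left): buffer="gxsxxfwyxu" (len 10), cursors c1@1 c4@2 c2@4 c3@8, authorship .1..2...3.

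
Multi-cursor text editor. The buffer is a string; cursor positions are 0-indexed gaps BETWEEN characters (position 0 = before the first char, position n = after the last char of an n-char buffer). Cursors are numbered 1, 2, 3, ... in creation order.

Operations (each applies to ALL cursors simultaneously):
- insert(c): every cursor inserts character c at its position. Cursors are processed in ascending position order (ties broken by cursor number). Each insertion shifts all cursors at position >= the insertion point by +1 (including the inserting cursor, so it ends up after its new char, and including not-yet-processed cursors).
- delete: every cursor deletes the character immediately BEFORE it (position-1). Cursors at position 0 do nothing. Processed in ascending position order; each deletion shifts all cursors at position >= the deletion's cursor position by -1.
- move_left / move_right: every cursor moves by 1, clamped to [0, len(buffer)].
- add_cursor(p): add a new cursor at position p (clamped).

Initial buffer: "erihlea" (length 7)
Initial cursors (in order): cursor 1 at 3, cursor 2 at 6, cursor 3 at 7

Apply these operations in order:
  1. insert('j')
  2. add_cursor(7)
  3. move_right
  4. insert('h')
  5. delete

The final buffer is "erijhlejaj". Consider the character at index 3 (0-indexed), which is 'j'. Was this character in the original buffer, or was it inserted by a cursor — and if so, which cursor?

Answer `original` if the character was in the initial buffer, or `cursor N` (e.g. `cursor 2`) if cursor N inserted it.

After op 1 (insert('j')): buffer="erijhlejaj" (len 10), cursors c1@4 c2@8 c3@10, authorship ...1...2.3
After op 2 (add_cursor(7)): buffer="erijhlejaj" (len 10), cursors c1@4 c4@7 c2@8 c3@10, authorship ...1...2.3
After op 3 (move_right): buffer="erijhlejaj" (len 10), cursors c1@5 c4@8 c2@9 c3@10, authorship ...1...2.3
After op 4 (insert('h')): buffer="erijhhlejhahjh" (len 14), cursors c1@6 c4@10 c2@12 c3@14, authorship ...1.1..24.233
After op 5 (delete): buffer="erijhlejaj" (len 10), cursors c1@5 c4@8 c2@9 c3@10, authorship ...1...2.3
Authorship (.=original, N=cursor N): . . . 1 . . . 2 . 3
Index 3: author = 1

Answer: cursor 1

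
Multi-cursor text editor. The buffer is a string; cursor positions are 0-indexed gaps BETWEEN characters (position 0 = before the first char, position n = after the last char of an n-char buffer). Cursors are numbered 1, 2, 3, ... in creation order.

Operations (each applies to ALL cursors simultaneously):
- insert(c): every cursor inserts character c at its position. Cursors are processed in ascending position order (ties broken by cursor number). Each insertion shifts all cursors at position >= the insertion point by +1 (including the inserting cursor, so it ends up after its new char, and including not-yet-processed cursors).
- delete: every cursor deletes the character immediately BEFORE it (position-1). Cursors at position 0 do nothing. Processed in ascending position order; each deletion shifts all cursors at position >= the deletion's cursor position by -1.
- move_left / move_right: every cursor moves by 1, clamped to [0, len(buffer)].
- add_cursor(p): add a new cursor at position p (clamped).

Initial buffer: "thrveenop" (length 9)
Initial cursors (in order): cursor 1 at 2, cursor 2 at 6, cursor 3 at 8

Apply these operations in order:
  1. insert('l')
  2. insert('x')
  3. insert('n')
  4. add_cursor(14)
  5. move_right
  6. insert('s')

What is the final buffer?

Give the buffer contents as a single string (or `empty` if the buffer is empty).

Answer: thlxnrsveelxnnsolsxnps

Derivation:
After op 1 (insert('l')): buffer="thlrveelnolp" (len 12), cursors c1@3 c2@8 c3@11, authorship ..1....2..3.
After op 2 (insert('x')): buffer="thlxrveelxnolxp" (len 15), cursors c1@4 c2@10 c3@14, authorship ..11....22..33.
After op 3 (insert('n')): buffer="thlxnrveelxnnolxnp" (len 18), cursors c1@5 c2@12 c3@17, authorship ..111....222..333.
After op 4 (add_cursor(14)): buffer="thlxnrveelxnnolxnp" (len 18), cursors c1@5 c2@12 c4@14 c3@17, authorship ..111....222..333.
After op 5 (move_right): buffer="thlxnrveelxnnolxnp" (len 18), cursors c1@6 c2@13 c4@15 c3@18, authorship ..111....222..333.
After op 6 (insert('s')): buffer="thlxnrsveelxnnsolsxnps" (len 22), cursors c1@7 c2@15 c4@18 c3@22, authorship ..111.1...222.2.3433.3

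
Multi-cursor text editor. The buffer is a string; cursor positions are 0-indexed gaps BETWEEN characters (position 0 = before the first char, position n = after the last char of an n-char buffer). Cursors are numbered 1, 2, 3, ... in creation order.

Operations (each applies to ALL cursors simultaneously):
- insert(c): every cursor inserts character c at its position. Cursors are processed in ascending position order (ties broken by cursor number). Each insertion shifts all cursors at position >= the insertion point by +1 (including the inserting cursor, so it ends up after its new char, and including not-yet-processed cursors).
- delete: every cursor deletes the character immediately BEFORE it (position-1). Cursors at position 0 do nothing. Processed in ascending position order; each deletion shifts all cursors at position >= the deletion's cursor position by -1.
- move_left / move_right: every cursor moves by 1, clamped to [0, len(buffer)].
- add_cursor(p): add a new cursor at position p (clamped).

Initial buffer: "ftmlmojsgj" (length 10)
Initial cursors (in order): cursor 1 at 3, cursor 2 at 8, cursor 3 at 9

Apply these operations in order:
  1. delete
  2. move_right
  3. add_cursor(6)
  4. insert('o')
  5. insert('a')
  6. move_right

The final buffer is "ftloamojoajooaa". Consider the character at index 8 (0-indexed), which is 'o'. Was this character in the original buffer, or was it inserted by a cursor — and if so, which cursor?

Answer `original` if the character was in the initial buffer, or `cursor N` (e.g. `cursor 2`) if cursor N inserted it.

After op 1 (delete): buffer="ftlmojj" (len 7), cursors c1@2 c2@6 c3@6, authorship .......
After op 2 (move_right): buffer="ftlmojj" (len 7), cursors c1@3 c2@7 c3@7, authorship .......
After op 3 (add_cursor(6)): buffer="ftlmojj" (len 7), cursors c1@3 c4@6 c2@7 c3@7, authorship .......
After op 4 (insert('o')): buffer="ftlomojojoo" (len 11), cursors c1@4 c4@8 c2@11 c3@11, authorship ...1...4.23
After op 5 (insert('a')): buffer="ftloamojoajooaa" (len 15), cursors c1@5 c4@10 c2@15 c3@15, authorship ...11...44.2323
After op 6 (move_right): buffer="ftloamojoajooaa" (len 15), cursors c1@6 c4@11 c2@15 c3@15, authorship ...11...44.2323
Authorship (.=original, N=cursor N): . . . 1 1 . . . 4 4 . 2 3 2 3
Index 8: author = 4

Answer: cursor 4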